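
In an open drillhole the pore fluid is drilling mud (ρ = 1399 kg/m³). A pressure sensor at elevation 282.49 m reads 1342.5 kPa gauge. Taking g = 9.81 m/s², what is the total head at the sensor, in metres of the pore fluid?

h ≈ 380.31 m

ψ = P/(ρg) = 1342.5×1000 / (1399 × 9.81) = 97.82 m.
h = z + ψ = 282.49 + 97.82 = 380.31 m.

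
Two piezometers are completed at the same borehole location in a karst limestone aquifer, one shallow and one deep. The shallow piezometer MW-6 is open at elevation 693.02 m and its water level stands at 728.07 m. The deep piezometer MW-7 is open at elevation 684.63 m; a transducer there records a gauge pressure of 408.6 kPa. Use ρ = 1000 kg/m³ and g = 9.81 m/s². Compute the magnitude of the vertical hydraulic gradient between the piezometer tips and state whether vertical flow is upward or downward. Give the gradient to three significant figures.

Total head at MW-6: h = 728.07 m (water level in the standpipe).
Pressure head at MW-7: ψ = P/(ρg) = 408.6×1000 / (1000 × 9.81) = 41.65 m.
Total head at MW-7: h = z + ψ = 684.63 + 41.65 = 726.28 m.
Δh = h(MW-6) − h(MW-7) = 728.07 − 726.28 = 1.79 m.
Vertical separation Δz = 693.02 − 684.63 = 8.39 m.
|i_v| = |Δh| / Δz = 1.79 / 8.39 = 0.213.
Head is higher in the shallow piezometer, so vertical flow is downward (recharge condition).

|i_v| ≈ 0.213; vertical flow is downward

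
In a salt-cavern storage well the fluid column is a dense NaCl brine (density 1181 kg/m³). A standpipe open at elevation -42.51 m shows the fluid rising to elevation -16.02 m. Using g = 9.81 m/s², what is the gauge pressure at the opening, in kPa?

P ≈ 307 kPa

Pressure head ψ = h − z = -16.02 − (-42.51) = 26.49 m.
P = ρgψ = 1181 × 9.81 × 26.49 = 306903 Pa ≈ 307 kPa.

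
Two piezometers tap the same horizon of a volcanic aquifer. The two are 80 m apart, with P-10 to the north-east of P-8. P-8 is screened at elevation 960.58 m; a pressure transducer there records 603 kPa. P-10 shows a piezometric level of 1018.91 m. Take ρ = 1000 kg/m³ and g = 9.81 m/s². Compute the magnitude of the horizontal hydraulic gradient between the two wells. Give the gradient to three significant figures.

i ≈ 0.0392

Pressure head at P-8: ψ = P/(ρg) = 603×1000 / (1000 × 9.81) = 61.47 m.
Total head at P-8: h = z + ψ = 960.58 + 61.47 = 1022.05 m.
Total head at P-10: h = 1018.91 m (water level in the piezometer is the total head).
Head difference: h(P-8) − h(P-10) = 1022.05 − 1018.91 = 3.14 m.
Hydraulic gradient: i = |Δh| / L = 3.14 / 80 = 0.0392.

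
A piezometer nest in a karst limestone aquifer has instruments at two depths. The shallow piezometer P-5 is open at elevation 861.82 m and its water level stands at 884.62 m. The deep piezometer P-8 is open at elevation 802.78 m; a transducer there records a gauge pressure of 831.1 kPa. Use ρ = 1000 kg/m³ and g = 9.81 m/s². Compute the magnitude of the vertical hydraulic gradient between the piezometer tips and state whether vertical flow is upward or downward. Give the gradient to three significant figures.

|i_v| ≈ 0.0488; vertical flow is upward

Total head at P-5: h = 884.62 m (water level in the standpipe).
Pressure head at P-8: ψ = P/(ρg) = 831.1×1000 / (1000 × 9.81) = 84.72 m.
Total head at P-8: h = z + ψ = 802.78 + 84.72 = 887.50 m.
Δh = h(P-5) − h(P-8) = 884.62 − 887.50 = -2.88 m.
Vertical separation Δz = 861.82 − 802.78 = 59.04 m.
|i_v| = |Δh| / Δz = 2.88 / 59.04 = 0.0488.
Head is higher in the deep piezometer, so vertical flow is upward (discharge condition).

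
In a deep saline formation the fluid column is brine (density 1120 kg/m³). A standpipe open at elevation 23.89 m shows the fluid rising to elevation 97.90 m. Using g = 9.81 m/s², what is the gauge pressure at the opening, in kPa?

Pressure head ψ = h − z = 97.90 − 23.89 = 74.01 m.
P = ρgψ = 1120 × 9.81 × 74.01 = 813163 Pa ≈ 813 kPa.

P ≈ 813 kPa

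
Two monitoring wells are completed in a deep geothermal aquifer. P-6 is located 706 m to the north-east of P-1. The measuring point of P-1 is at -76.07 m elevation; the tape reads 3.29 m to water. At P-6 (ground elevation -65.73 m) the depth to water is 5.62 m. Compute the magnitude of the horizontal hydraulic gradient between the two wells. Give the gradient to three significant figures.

Total head at P-1: h = -76.07 − 3.29 = -79.36 m.
Total head at P-6: h = -65.73 − 5.62 = -71.35 m.
Head difference: h(P-1) − h(P-6) = -79.36 − (-71.35) = -8.01 m.
Hydraulic gradient: i = |Δh| / L = 8.01 / 706 = 0.0113.

i ≈ 0.0113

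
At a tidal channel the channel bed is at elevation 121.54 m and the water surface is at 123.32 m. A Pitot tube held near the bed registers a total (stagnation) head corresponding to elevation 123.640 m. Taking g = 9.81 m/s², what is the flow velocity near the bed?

Near the bed, under hydrostatic conditions, the piezometric head (z + ψ) equals the free-surface elevation, 123.32 m.
Velocity head = total − piezometric = 123.640 − 123.32 = 0.320 m.
v = √(2g·h_v) = √(2 × 9.81 × 0.320) = 2.51 m/s.

v ≈ 2.51 m/s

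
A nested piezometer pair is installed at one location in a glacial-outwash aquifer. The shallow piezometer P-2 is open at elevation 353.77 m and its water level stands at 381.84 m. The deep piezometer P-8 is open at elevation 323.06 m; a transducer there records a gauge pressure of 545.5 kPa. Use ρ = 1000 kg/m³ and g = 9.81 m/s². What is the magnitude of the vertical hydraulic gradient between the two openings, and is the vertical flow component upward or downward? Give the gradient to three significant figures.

Total head at P-2: h = 381.84 m (water level in the standpipe).
Pressure head at P-8: ψ = P/(ρg) = 545.5×1000 / (1000 × 9.81) = 55.61 m.
Total head at P-8: h = z + ψ = 323.06 + 55.61 = 378.67 m.
Δh = h(P-2) − h(P-8) = 381.84 − 378.67 = 3.17 m.
Vertical separation Δz = 353.77 − 323.06 = 30.71 m.
|i_v| = |Δh| / Δz = 3.17 / 30.71 = 0.103.
Head is higher in the shallow piezometer, so vertical flow is downward (recharge condition).

|i_v| ≈ 0.103; vertical flow is downward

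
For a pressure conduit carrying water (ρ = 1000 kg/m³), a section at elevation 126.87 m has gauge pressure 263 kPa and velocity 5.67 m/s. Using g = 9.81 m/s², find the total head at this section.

Pressure head ψ = P/(ρg) = 263×1000 / (1000 × 9.81) = 26.81 m.
Velocity head = v²/(2g) = 5.67² / (2 × 9.81) = 1.639 m.
h = z + ψ + v²/(2g) = 126.87 + 26.81 + 1.639 = 155.32 m.

h ≈ 155.32 m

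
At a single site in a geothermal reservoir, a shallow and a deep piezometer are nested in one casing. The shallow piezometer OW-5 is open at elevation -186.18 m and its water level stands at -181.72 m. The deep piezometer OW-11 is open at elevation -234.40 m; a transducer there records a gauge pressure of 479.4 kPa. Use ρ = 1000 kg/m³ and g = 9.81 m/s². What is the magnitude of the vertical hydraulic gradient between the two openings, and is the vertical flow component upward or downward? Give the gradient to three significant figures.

|i_v| ≈ 0.0790; vertical flow is downward

Total head at OW-5: h = -181.72 m (water level in the standpipe).
Pressure head at OW-11: ψ = P/(ρg) = 479.4×1000 / (1000 × 9.81) = 48.87 m.
Total head at OW-11: h = z + ψ = -234.40 + 48.87 = -185.53 m.
Δh = h(OW-5) − h(OW-11) = -181.72 − (-185.53) = 3.81 m.
Vertical separation Δz = -186.18 − (-234.40) = 48.22 m.
|i_v| = |Δh| / Δz = 3.81 / 48.22 = 0.0790.
Head is higher in the shallow piezometer, so vertical flow is downward (recharge condition).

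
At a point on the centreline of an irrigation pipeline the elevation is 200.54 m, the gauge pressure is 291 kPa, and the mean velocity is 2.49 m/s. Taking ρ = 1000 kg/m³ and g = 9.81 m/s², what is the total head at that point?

Pressure head ψ = P/(ρg) = 291×1000 / (1000 × 9.81) = 29.66 m.
Velocity head = v²/(2g) = 2.49² / (2 × 9.81) = 0.316 m.
h = z + ψ + v²/(2g) = 200.54 + 29.66 + 0.316 = 230.52 m.

h ≈ 230.52 m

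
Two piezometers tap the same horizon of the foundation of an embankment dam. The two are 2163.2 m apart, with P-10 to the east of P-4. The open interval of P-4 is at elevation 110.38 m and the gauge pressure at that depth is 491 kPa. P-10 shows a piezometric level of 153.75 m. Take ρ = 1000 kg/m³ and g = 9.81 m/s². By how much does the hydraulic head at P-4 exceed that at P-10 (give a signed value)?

Δh ≈ 6.68 m

Pressure head at P-4: ψ = P/(ρg) = 491×1000 / (1000 × 9.81) = 50.05 m.
Total head at P-4: h = z + ψ = 110.38 + 50.05 = 160.43 m.
Total head at P-10: h = 153.75 m (water level in the piezometer is the total head).
Head difference: h(P-4) − h(P-10) = 160.43 − 153.75 = 6.68 m.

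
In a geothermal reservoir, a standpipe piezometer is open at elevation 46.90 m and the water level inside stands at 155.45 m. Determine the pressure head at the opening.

Total head h = 155.45 m (the water-surface elevation in the piezometer).
Pressure head ψ = h − z = 155.45 − 46.90 = 108.55 m.

ψ ≈ 108.55 m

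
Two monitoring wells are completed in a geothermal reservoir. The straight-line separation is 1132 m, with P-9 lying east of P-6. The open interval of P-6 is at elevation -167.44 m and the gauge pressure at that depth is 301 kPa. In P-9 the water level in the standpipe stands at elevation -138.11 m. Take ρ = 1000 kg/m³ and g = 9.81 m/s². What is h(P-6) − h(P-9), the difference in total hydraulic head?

Pressure head at P-6: ψ = P/(ρg) = 301×1000 / (1000 × 9.81) = 30.68 m.
Total head at P-6: h = z + ψ = -167.44 + 30.68 = -136.76 m.
Total head at P-9: h = -138.11 m (water level in the piezometer is the total head).
Head difference: h(P-6) − h(P-9) = -136.76 − (-138.11) = 1.35 m.

Δh ≈ 1.35 m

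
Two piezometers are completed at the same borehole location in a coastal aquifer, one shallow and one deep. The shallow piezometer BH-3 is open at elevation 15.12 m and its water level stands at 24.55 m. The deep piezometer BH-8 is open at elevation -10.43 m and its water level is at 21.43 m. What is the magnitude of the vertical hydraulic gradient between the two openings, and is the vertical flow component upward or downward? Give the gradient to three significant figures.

|i_v| ≈ 0.122; vertical flow is downward

Total head at BH-3: h = 24.55 m (water level in the standpipe).
Total head at BH-8: h = 21.43 m.
Δh = h(BH-3) − h(BH-8) = 24.55 − 21.43 = 3.12 m.
Vertical separation Δz = 15.12 − (-10.43) = 25.55 m.
|i_v| = |Δh| / Δz = 3.12 / 25.55 = 0.122.
Head is higher in the shallow piezometer, so vertical flow is downward (recharge condition).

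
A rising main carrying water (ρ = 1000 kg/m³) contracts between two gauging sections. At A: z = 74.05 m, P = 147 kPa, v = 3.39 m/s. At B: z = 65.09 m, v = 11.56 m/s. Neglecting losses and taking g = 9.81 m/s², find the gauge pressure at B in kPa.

P₂ ≈ 174 kPa

Pressure head at A: ψ₁ = P₁/(ρg) = 147×1000 / (1000 × 9.81) = 14.98 m.
Velocity heads: v₁²/2g = 3.39²/19.62 = 0.586 m; v₂²/2g = 11.56²/19.62 = 6.811 m.
Total head H = z₁ + ψ₁ + v₁²/2g = 74.05 + 14.98 + 0.586 = 89.62 m.
ψ₂ = H − z₂ − v₂²/2g = 89.62 − 65.09 − 6.811 = 17.72 m.
P₂ = ρgψ₂ = 1000 × 9.81 × 17.72 ≈ 174 kPa.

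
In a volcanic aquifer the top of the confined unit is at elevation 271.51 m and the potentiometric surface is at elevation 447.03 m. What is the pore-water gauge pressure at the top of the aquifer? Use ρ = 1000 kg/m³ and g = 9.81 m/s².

P ≈ 1720 kPa

Pressure head at the aquifer top: ψ = h − z = 447.03 − 271.51 = 175.52 m.
P = ρgψ = 1000 × 9.81 × 175.52 = 1721851 Pa ≈ 1720 kPa.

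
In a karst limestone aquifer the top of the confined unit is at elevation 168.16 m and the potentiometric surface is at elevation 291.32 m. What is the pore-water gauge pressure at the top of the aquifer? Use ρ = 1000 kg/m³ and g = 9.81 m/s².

P ≈ 1210 kPa

Pressure head at the aquifer top: ψ = h − z = 291.32 − 168.16 = 123.16 m.
P = ρgψ = 1000 × 9.81 × 123.16 = 1208200 Pa ≈ 1210 kPa.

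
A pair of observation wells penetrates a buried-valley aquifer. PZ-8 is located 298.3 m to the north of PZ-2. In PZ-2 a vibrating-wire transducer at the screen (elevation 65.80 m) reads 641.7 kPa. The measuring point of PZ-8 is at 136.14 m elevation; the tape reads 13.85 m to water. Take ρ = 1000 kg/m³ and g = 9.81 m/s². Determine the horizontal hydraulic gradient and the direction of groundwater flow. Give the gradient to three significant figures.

i ≈ 0.0299; groundwater flows toward the north

Pressure head at PZ-2: ψ = P/(ρg) = 641.7×1000 / (1000 × 9.81) = 65.41 m.
Total head at PZ-2: h = z + ψ = 65.80 + 65.41 = 131.21 m.
Total head at PZ-8: h = 136.14 − 13.85 = 122.29 m.
Head difference: h(PZ-2) − h(PZ-8) = 131.21 − 122.29 = 8.92 m.
Hydraulic gradient: i = |Δh| / L = 8.92 / 298.3 = 0.0299.
Flow is from higher to lower head: from PZ-2 toward PZ-8, i.e. toward the north.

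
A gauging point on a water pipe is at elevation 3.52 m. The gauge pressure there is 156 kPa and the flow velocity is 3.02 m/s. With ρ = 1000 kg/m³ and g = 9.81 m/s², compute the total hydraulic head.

h ≈ 19.89 m

Pressure head ψ = P/(ρg) = 156×1000 / (1000 × 9.81) = 15.90 m.
Velocity head = v²/(2g) = 3.02² / (2 × 9.81) = 0.465 m.
h = z + ψ + v²/(2g) = 3.52 + 15.90 + 0.465 = 19.89 m.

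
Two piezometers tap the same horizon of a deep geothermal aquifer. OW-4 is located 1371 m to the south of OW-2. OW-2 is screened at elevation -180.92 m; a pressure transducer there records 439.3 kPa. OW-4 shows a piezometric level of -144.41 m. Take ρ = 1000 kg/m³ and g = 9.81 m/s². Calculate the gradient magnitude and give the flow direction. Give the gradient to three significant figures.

Pressure head at OW-2: ψ = P/(ρg) = 439.3×1000 / (1000 × 9.81) = 44.78 m.
Total head at OW-2: h = z + ψ = -180.92 + 44.78 = -136.14 m.
Total head at OW-4: h = -144.41 m (water level in the piezometer is the total head).
Head difference: h(OW-2) − h(OW-4) = -136.14 − (-144.41) = 8.27 m.
Hydraulic gradient: i = |Δh| / L = 8.27 / 1371 = 0.00603.
Flow is from higher to lower head: from OW-2 toward OW-4, i.e. toward the south.

i ≈ 0.00603; groundwater flows toward the south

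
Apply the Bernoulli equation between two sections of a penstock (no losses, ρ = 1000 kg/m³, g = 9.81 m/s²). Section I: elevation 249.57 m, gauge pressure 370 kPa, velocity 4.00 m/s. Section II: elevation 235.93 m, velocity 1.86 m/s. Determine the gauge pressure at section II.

P₂ ≈ 510 kPa

Pressure head at I: ψ₁ = P₁/(ρg) = 370×1000 / (1000 × 9.81) = 37.72 m.
Velocity heads: v₁²/2g = 4.00²/19.62 = 0.815 m; v₂²/2g = 1.86²/19.62 = 0.176 m.
Total head H = z₁ + ψ₁ + v₁²/2g = 249.57 + 37.72 + 0.815 = 288.10 m.
ψ₂ = H − z₂ − v₂²/2g = 288.10 − 235.93 − 0.176 = 51.99 m.
P₂ = ρgψ₂ = 1000 × 9.81 × 51.99 ≈ 510 kPa.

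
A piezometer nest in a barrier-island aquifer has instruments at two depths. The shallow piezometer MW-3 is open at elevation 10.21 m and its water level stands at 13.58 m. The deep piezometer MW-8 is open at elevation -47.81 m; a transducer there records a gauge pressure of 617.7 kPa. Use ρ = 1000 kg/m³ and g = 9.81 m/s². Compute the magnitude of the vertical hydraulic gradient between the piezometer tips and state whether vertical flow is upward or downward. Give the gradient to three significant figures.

|i_v| ≈ 0.0272; vertical flow is upward

Total head at MW-3: h = 13.58 m (water level in the standpipe).
Pressure head at MW-8: ψ = P/(ρg) = 617.7×1000 / (1000 × 9.81) = 62.97 m.
Total head at MW-8: h = z + ψ = -47.81 + 62.97 = 15.16 m.
Δh = h(MW-3) − h(MW-8) = 13.58 − 15.16 = -1.58 m.
Vertical separation Δz = 10.21 − (-47.81) = 58.02 m.
|i_v| = |Δh| / Δz = 1.58 / 58.02 = 0.0272.
Head is higher in the deep piezometer, so vertical flow is upward (discharge condition).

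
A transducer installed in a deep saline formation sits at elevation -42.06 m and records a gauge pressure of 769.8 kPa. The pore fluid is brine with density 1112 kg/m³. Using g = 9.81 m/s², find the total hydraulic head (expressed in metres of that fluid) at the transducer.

ψ = P/(ρg) = 769.8×1000 / (1112 × 9.81) = 70.57 m.
h = z + ψ = -42.06 + 70.57 = 28.51 m.

h ≈ 28.51 m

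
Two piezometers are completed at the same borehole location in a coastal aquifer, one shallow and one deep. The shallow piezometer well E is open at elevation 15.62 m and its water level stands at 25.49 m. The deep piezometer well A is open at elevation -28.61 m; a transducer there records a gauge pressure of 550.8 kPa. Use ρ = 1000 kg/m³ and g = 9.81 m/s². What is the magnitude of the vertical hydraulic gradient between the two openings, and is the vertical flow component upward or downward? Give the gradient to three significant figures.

|i_v| ≈ 0.0463; vertical flow is upward

Total head at well E: h = 25.49 m (water level in the standpipe).
Pressure head at well A: ψ = P/(ρg) = 550.8×1000 / (1000 × 9.81) = 56.15 m.
Total head at well A: h = z + ψ = -28.61 + 56.15 = 27.54 m.
Δh = h(well E) − h(well A) = 25.49 − 27.54 = -2.05 m.
Vertical separation Δz = 15.62 − (-28.61) = 44.23 m.
|i_v| = |Δh| / Δz = 2.05 / 44.23 = 0.0463.
Head is higher in the deep piezometer, so vertical flow is upward (discharge condition).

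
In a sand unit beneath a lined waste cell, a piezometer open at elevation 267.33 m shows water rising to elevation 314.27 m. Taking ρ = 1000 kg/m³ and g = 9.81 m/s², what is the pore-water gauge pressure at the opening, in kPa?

Pressure head ψ = h − z = 314.27 − 267.33 = 46.94 m.
P = ρgψ = 1000 × 9.81 × 46.94 = 460481 Pa ≈ 460 kPa.

P ≈ 460 kPa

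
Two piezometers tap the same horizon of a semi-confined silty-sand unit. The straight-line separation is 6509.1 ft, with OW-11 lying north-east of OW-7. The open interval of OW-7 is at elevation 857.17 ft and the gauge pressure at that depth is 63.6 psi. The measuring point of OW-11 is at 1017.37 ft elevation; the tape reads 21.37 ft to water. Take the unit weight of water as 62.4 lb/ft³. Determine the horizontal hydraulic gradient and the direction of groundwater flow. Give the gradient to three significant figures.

i ≈ 0.00122; groundwater flows toward the north-east

Pressure head at OW-7: ψ = 144·P/γ = 144 × 63.6 / 62.4 = 146.77 ft.
Total head at OW-7: h = z + ψ = 857.17 + 146.77 = 1003.94 ft.
Total head at OW-11: h = 1017.37 − 21.37 = 996.00 ft.
Head difference: h(OW-7) − h(OW-11) = 1003.94 − 996.00 = 7.94 ft.
Hydraulic gradient: i = |Δh| / L = 7.94 / 6509.1 = 0.00122.
Flow is from higher to lower head: from OW-7 toward OW-11, i.e. toward the north-east.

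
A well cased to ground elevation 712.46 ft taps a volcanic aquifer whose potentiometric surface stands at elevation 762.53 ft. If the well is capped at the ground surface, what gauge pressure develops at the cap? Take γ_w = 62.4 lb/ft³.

Head above the cap: Δh = 762.53 − 712.46 = 50.07 ft.
P = γΔh/144 = 62.4 × 50.07 / 144 = 21.7 psi.

P ≈ 21.7 psi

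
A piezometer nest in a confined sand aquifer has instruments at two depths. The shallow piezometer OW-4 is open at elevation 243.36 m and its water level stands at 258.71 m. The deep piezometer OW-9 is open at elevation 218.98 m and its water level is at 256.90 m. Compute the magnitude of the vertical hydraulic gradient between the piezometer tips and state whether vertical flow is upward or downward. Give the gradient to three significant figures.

|i_v| ≈ 0.0742; vertical flow is downward

Total head at OW-4: h = 258.71 m (water level in the standpipe).
Total head at OW-9: h = 256.90 m.
Δh = h(OW-4) − h(OW-9) = 258.71 − 256.90 = 1.81 m.
Vertical separation Δz = 243.36 − 218.98 = 24.38 m.
|i_v| = |Δh| / Δz = 1.81 / 24.38 = 0.0742.
Head is higher in the shallow piezometer, so vertical flow is downward (recharge condition).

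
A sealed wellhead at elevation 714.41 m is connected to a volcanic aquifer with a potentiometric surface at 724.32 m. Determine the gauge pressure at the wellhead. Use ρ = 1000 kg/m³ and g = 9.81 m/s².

P ≈ 97.2 kPa

Head above the cap: Δh = 724.32 − 714.41 = 9.91 m.
P = ρgΔh = 1000 × 9.81 × 9.91 = 97217 Pa ≈ 97.2 kPa.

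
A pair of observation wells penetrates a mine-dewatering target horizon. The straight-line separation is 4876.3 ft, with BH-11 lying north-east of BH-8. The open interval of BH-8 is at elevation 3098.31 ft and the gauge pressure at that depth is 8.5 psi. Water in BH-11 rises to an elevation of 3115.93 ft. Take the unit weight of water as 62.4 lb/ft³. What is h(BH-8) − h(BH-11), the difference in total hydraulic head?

Pressure head at BH-8: ψ = 144·P/γ = 144 × 8.5 / 62.4 = 19.62 ft.
Total head at BH-8: h = z + ψ = 3098.31 + 19.62 = 3117.93 ft.
Total head at BH-11: h = 3115.93 ft (water level in the piezometer is the total head).
Head difference: h(BH-8) − h(BH-11) = 3117.93 − 3115.93 = 2.00 ft.

Δh ≈ 2.00 ft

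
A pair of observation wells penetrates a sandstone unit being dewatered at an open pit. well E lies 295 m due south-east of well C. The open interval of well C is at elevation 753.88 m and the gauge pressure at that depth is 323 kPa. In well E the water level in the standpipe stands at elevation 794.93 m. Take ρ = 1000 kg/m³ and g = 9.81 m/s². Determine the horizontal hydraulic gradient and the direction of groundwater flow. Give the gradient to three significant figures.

Pressure head at well C: ψ = P/(ρg) = 323×1000 / (1000 × 9.81) = 32.93 m.
Total head at well C: h = z + ψ = 753.88 + 32.93 = 786.81 m.
Total head at well E: h = 794.93 m (water level in the piezometer is the total head).
Head difference: h(well C) − h(well E) = 786.81 − 794.93 = -8.12 m.
Hydraulic gradient: i = |Δh| / L = 8.12 / 295 = 0.0275.
Flow is from higher to lower head: from well E toward well C, i.e. toward the north-west.

i ≈ 0.0275; groundwater flows toward the north-west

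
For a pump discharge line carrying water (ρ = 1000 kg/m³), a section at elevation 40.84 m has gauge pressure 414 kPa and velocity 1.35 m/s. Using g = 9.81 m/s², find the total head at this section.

Pressure head ψ = P/(ρg) = 414×1000 / (1000 × 9.81) = 42.20 m.
Velocity head = v²/(2g) = 1.35² / (2 × 9.81) = 0.093 m.
h = z + ψ + v²/(2g) = 40.84 + 42.20 + 0.093 = 83.13 m.

h ≈ 83.13 m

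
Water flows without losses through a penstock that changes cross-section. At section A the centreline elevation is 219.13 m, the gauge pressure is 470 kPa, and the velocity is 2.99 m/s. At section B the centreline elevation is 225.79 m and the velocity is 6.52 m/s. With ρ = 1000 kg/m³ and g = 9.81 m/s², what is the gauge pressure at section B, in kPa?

Pressure head at A: ψ₁ = P₁/(ρg) = 470×1000 / (1000 × 9.81) = 47.91 m.
Velocity heads: v₁²/2g = 2.99²/19.62 = 0.456 m; v₂²/2g = 6.52²/19.62 = 2.167 m.
Total head H = z₁ + ψ₁ + v₁²/2g = 219.13 + 47.91 + 0.456 = 267.50 m.
ψ₂ = H − z₂ − v₂²/2g = 267.50 − 225.79 − 2.167 = 39.54 m.
P₂ = ρgψ₂ = 1000 × 9.81 × 39.54 ≈ 388 kPa.

P₂ ≈ 388 kPa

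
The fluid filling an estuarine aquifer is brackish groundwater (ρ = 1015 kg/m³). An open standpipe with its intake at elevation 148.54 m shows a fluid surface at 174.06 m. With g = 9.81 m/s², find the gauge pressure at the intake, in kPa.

Pressure head ψ = h − z = 174.06 − 148.54 = 25.52 m.
P = ρgψ = 1015 × 9.81 × 25.52 = 254106 Pa ≈ 254 kPa.

P ≈ 254 kPa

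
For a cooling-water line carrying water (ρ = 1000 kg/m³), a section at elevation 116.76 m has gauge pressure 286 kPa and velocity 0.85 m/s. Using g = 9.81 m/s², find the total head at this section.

Pressure head ψ = P/(ρg) = 286×1000 / (1000 × 9.81) = 29.15 m.
Velocity head = v²/(2g) = 0.85² / (2 × 9.81) = 0.037 m.
h = z + ψ + v²/(2g) = 116.76 + 29.15 + 0.037 = 145.95 m.

h ≈ 145.95 m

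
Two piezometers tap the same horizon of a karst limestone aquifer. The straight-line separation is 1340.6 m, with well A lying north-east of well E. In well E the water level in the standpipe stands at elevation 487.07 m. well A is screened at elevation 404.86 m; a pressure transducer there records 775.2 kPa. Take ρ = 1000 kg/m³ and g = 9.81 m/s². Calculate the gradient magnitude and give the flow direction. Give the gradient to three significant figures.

i ≈ 0.00238; groundwater flows toward the north-east

Total head at well E: h = 487.07 m (water level in the piezometer is the total head).
Pressure head at well A: ψ = P/(ρg) = 775.2×1000 / (1000 × 9.81) = 79.02 m.
Total head at well A: h = z + ψ = 404.86 + 79.02 = 483.88 m.
Head difference: h(well E) − h(well A) = 487.07 − 483.88 = 3.19 m.
Hydraulic gradient: i = |Δh| / L = 3.19 / 1340.6 = 0.00238.
Flow is from higher to lower head: from well E toward well A, i.e. toward the north-east.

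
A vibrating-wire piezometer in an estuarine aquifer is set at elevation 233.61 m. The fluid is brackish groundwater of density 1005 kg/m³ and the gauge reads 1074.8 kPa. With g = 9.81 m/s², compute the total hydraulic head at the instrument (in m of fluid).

ψ = P/(ρg) = 1074.8×1000 / (1005 × 9.81) = 109.02 m.
h = z + ψ = 233.61 + 109.02 = 342.63 m.

h ≈ 342.63 m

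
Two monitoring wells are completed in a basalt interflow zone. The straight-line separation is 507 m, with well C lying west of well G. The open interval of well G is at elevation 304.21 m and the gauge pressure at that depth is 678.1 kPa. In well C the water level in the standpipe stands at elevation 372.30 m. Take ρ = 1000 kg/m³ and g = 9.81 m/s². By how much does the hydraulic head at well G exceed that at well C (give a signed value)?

Pressure head at well G: ψ = P/(ρg) = 678.1×1000 / (1000 × 9.81) = 69.12 m.
Total head at well G: h = z + ψ = 304.21 + 69.12 = 373.33 m.
Total head at well C: h = 372.30 m (water level in the piezometer is the total head).
Head difference: h(well G) − h(well C) = 373.33 − 372.30 = 1.03 m.

Δh ≈ 1.03 m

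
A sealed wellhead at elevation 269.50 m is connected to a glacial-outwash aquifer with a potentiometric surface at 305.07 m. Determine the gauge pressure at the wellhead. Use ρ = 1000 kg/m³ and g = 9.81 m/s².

P ≈ 349 kPa

Head above the cap: Δh = 305.07 − 269.50 = 35.57 m.
P = ρgΔh = 1000 × 9.81 × 35.57 = 348942 Pa ≈ 349 kPa.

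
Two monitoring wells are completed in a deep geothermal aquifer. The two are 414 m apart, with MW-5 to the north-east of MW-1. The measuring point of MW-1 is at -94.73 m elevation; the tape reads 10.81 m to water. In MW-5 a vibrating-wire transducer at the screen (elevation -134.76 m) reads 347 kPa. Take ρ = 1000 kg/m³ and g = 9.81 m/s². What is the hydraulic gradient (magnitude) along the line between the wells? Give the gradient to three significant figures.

Total head at MW-1: h = -94.73 − 10.81 = -105.54 m.
Pressure head at MW-5: ψ = P/(ρg) = 347×1000 / (1000 × 9.81) = 35.37 m.
Total head at MW-5: h = z + ψ = -134.76 + 35.37 = -99.39 m.
Head difference: h(MW-1) − h(MW-5) = -105.54 − (-99.39) = -6.15 m.
Hydraulic gradient: i = |Δh| / L = 6.15 / 414 = 0.0149.

i ≈ 0.0149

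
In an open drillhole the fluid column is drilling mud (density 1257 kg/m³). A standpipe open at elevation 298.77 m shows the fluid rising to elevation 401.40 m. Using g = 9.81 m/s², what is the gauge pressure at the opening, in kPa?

P ≈ 1270 kPa

Pressure head ψ = h − z = 401.40 − 298.77 = 102.63 m.
P = ρgψ = 1257 × 9.81 × 102.63 = 1265548 Pa ≈ 1270 kPa.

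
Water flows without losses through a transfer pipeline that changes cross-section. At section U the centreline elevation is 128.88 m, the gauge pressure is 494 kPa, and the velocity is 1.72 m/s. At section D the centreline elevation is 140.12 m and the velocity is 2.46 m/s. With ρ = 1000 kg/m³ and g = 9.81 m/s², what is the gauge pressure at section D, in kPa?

Pressure head at U: ψ₁ = P₁/(ρg) = 494×1000 / (1000 × 9.81) = 50.36 m.
Velocity heads: v₁²/2g = 1.72²/19.62 = 0.151 m; v₂²/2g = 2.46²/19.62 = 0.308 m.
Total head H = z₁ + ψ₁ + v₁²/2g = 128.88 + 50.36 + 0.151 = 179.39 m.
ψ₂ = H − z₂ − v₂²/2g = 179.39 − 140.12 − 0.308 = 38.96 m.
P₂ = ρgψ₂ = 1000 × 9.81 × 38.96 ≈ 382 kPa.

P₂ ≈ 382 kPa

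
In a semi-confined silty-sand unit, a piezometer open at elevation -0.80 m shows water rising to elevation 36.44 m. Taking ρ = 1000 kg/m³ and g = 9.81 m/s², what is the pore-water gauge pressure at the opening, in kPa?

Pressure head ψ = h − z = 36.44 − (-0.80) = 37.24 m.
P = ρgψ = 1000 × 9.81 × 37.24 = 365324 Pa ≈ 365 kPa.

P ≈ 365 kPa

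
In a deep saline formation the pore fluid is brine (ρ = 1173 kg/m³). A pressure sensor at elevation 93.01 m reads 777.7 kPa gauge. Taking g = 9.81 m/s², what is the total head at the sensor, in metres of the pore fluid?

ψ = P/(ρg) = 777.7×1000 / (1173 × 9.81) = 67.58 m.
h = z + ψ = 93.01 + 67.58 = 160.59 m.

h ≈ 160.59 m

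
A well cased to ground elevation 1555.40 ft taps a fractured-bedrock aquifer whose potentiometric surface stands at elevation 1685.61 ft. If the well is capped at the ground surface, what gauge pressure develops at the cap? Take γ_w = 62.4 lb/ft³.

Head above the cap: Δh = 1685.61 − 1555.40 = 130.21 ft.
P = γΔh/144 = 62.4 × 130.21 / 144 = 56.4 psi.

P ≈ 56.4 psi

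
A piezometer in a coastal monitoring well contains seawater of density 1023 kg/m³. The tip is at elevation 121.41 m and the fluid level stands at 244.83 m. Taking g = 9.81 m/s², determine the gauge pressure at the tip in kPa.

Pressure head ψ = h − z = 244.83 − 121.41 = 123.42 m.
P = ρgψ = 1023 × 9.81 × 123.42 = 1238597 Pa ≈ 1240 kPa.

P ≈ 1240 kPa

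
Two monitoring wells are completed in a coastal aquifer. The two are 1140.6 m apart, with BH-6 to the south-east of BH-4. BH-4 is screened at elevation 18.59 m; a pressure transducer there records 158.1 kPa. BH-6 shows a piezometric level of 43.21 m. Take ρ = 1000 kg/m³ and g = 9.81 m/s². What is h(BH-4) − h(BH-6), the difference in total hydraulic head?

Δh ≈ -8.50 m

Pressure head at BH-4: ψ = P/(ρg) = 158.1×1000 / (1000 × 9.81) = 16.12 m.
Total head at BH-4: h = z + ψ = 18.59 + 16.12 = 34.71 m.
Total head at BH-6: h = 43.21 m (water level in the piezometer is the total head).
Head difference: h(BH-4) − h(BH-6) = 34.71 − 43.21 = -8.50 m.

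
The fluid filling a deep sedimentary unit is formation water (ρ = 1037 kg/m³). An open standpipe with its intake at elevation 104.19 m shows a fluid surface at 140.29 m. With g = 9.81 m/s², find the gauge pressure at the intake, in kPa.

P ≈ 367 kPa

Pressure head ψ = h − z = 140.29 − 104.19 = 36.10 m.
P = ρgψ = 1037 × 9.81 × 36.10 = 367244 Pa ≈ 367 kPa.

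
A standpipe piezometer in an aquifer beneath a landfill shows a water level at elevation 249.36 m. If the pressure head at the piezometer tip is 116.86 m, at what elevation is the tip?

z ≈ 132.50 m

z = h − ψ = 249.36 − 116.86 = 132.50 m.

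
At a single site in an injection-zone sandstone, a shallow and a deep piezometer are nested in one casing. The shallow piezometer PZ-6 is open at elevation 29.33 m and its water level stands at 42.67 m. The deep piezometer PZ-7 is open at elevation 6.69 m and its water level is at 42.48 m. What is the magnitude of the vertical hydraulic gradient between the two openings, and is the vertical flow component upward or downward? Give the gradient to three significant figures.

|i_v| ≈ 0.00839; vertical flow is downward

Total head at PZ-6: h = 42.67 m (water level in the standpipe).
Total head at PZ-7: h = 42.48 m.
Δh = h(PZ-6) − h(PZ-7) = 42.67 − 42.48 = 0.19 m.
Vertical separation Δz = 29.33 − 6.69 = 22.64 m.
|i_v| = |Δh| / Δz = 0.19 / 22.64 = 0.00839.
Head is higher in the shallow piezometer, so vertical flow is downward (recharge condition).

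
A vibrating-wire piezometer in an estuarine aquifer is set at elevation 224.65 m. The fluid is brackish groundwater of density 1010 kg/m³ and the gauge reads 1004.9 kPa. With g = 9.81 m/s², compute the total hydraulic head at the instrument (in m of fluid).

h ≈ 326.07 m

ψ = P/(ρg) = 1004.9×1000 / (1010 × 9.81) = 101.42 m.
h = z + ψ = 224.65 + 101.42 = 326.07 m.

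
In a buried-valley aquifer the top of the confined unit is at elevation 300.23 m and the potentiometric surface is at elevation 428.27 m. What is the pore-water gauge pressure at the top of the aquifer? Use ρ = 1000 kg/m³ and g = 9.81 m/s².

P ≈ 1260 kPa

Pressure head at the aquifer top: ψ = h − z = 428.27 − 300.23 = 128.04 m.
P = ρgψ = 1000 × 9.81 × 128.04 = 1256072 Pa ≈ 1260 kPa.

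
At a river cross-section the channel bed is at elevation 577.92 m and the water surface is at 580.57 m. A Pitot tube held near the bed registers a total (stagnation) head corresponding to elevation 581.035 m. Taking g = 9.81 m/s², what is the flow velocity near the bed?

Near the bed, under hydrostatic conditions, the piezometric head (z + ψ) equals the free-surface elevation, 580.57 m.
Velocity head = total − piezometric = 581.035 − 580.57 = 0.465 m.
v = √(2g·h_v) = √(2 × 9.81 × 0.465) = 3.02 m/s.

v ≈ 3.02 m/s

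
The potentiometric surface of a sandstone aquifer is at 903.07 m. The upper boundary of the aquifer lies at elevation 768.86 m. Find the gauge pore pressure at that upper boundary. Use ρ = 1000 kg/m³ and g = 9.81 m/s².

P ≈ 1320 kPa

Pressure head at the aquifer top: ψ = h − z = 903.07 − 768.86 = 134.21 m.
P = ρgψ = 1000 × 9.81 × 134.21 = 1316600 Pa ≈ 1320 kPa.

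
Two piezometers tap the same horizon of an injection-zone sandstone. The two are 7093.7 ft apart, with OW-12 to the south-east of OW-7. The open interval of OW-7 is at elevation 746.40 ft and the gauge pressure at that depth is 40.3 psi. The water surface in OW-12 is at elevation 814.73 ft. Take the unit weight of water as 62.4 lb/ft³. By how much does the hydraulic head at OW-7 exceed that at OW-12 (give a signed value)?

Pressure head at OW-7: ψ = 144·P/γ = 144 × 40.3 / 62.4 = 93.00 ft.
Total head at OW-7: h = z + ψ = 746.40 + 93.00 = 839.40 ft.
Total head at OW-12: h = 814.73 ft (water level in the piezometer is the total head).
Head difference: h(OW-7) − h(OW-12) = 839.40 − 814.73 = 24.67 ft.

Δh ≈ 24.67 ft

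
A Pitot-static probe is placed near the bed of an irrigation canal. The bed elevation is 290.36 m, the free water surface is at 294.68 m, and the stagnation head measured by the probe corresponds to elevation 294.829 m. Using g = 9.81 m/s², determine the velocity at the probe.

v ≈ 1.71 m/s

Near the bed, under hydrostatic conditions, the piezometric head (z + ψ) equals the free-surface elevation, 294.68 m.
Velocity head = total − piezometric = 294.829 − 294.68 = 0.149 m.
v = √(2g·h_v) = √(2 × 9.81 × 0.149) = 1.71 m/s.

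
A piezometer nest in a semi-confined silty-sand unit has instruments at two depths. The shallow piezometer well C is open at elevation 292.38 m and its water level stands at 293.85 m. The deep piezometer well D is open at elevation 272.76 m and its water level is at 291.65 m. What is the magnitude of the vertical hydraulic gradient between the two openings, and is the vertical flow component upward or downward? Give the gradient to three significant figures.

Total head at well C: h = 293.85 m (water level in the standpipe).
Total head at well D: h = 291.65 m.
Δh = h(well C) − h(well D) = 293.85 − 291.65 = 2.20 m.
Vertical separation Δz = 292.38 − 272.76 = 19.62 m.
|i_v| = |Δh| / Δz = 2.20 / 19.62 = 0.112.
Head is higher in the shallow piezometer, so vertical flow is downward (recharge condition).

|i_v| ≈ 0.112; vertical flow is downward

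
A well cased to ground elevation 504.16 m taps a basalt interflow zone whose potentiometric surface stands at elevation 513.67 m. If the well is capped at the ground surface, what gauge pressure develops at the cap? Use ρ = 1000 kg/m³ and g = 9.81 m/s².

Head above the cap: Δh = 513.67 − 504.16 = 9.51 m.
P = ρgΔh = 1000 × 9.81 × 9.51 = 93293 Pa ≈ 93.3 kPa.

P ≈ 93.3 kPa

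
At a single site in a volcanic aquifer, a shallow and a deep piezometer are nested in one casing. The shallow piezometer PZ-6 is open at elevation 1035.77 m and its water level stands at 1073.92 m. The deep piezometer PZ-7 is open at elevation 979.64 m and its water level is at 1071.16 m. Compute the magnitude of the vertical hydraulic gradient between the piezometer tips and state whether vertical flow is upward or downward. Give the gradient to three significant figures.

Total head at PZ-6: h = 1073.92 m (water level in the standpipe).
Total head at PZ-7: h = 1071.16 m.
Δh = h(PZ-6) − h(PZ-7) = 1073.92 − 1071.16 = 2.76 m.
Vertical separation Δz = 1035.77 − 979.64 = 56.13 m.
|i_v| = |Δh| / Δz = 2.76 / 56.13 = 0.0492.
Head is higher in the shallow piezometer, so vertical flow is downward (recharge condition).

|i_v| ≈ 0.0492; vertical flow is downward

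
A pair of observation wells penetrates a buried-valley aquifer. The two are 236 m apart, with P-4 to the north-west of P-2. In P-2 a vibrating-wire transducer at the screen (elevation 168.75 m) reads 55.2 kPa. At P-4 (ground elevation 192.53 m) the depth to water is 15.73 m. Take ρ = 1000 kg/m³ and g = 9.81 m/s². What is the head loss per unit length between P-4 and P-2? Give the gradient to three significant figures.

i ≈ 0.0103 m/m

Pressure head at P-2: ψ = P/(ρg) = 55.2×1000 / (1000 × 9.81) = 5.63 m.
Total head at P-2: h = z + ψ = 168.75 + 5.63 = 174.38 m.
Total head at P-4: h = 192.53 − 15.73 = 176.80 m.
Head difference: h(P-2) − h(P-4) = 174.38 − 176.80 = -2.42 m.
Hydraulic gradient: i = |Δh| / L = 2.42 / 236 = 0.0103.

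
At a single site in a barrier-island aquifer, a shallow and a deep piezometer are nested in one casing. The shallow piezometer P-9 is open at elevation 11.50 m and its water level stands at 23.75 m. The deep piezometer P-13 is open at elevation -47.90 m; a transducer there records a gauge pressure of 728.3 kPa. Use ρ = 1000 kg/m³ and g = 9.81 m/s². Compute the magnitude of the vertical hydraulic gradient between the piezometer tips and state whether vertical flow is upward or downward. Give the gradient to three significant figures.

Total head at P-9: h = 23.75 m (water level in the standpipe).
Pressure head at P-13: ψ = P/(ρg) = 728.3×1000 / (1000 × 9.81) = 74.24 m.
Total head at P-13: h = z + ψ = -47.90 + 74.24 = 26.34 m.
Δh = h(P-9) − h(P-13) = 23.75 − 26.34 = -2.59 m.
Vertical separation Δz = 11.50 − (-47.90) = 59.40 m.
|i_v| = |Δh| / Δz = 2.59 / 59.40 = 0.0436.
Head is higher in the deep piezometer, so vertical flow is upward (discharge condition).

|i_v| ≈ 0.0436; vertical flow is upward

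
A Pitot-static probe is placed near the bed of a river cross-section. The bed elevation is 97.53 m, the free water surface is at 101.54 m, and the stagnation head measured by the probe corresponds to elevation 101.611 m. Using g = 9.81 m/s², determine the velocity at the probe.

v ≈ 1.18 m/s

Near the bed, under hydrostatic conditions, the piezometric head (z + ψ) equals the free-surface elevation, 101.54 m.
Velocity head = total − piezometric = 101.611 − 101.54 = 0.071 m.
v = √(2g·h_v) = √(2 × 9.81 × 0.071) = 1.18 m/s.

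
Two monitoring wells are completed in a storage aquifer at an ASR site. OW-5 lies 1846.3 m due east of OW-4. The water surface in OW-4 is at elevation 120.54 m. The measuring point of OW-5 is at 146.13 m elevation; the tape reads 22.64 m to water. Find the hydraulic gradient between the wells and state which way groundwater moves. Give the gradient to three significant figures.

i ≈ 0.00160; groundwater flows toward the west

Total head at OW-4: h = 120.54 m (water level in the piezometer is the total head).
Total head at OW-5: h = 146.13 − 22.64 = 123.49 m.
Head difference: h(OW-4) − h(OW-5) = 120.54 − 123.49 = -2.95 m.
Hydraulic gradient: i = |Δh| / L = 2.95 / 1846.3 = 0.00160.
Flow is from higher to lower head: from OW-5 toward OW-4, i.e. toward the west.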